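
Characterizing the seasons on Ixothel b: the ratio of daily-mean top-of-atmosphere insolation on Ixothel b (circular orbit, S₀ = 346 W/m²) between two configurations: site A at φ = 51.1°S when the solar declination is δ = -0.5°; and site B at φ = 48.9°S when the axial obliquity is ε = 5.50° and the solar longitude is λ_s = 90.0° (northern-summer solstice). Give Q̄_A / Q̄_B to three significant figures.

— Configuration A (φ=-51.1°):
cos H₀ = −tan(-51.1°) tan(-0.500°) = -0.0108, H₀ = 1.5816 rad.
Bracket: H₀ sin φ sin δ + cos φ cos δ sin H₀ = 1.5816×-0.77824×-0.00873 + 0.62796×0.99996×0.99994 = 0.010745 + 0.627897 = 0.638642.
Q̄ = (S₀/π) × [bracket] = (346/π) × 0.638642 = 70.337 W/m².
— Configuration B (φ=-48.9°):
Solar declination: sin δ = sin ε · sin λ_s = sin 5.50° × sin 90.0° = 0.09585, so δ = +5.500°.
cos H₀ = −tan(-48.9°) tan(+5.500°) = 0.1104, H₀ = 1.4602 rad.
Bracket: H₀ sin φ sin δ + cos φ cos δ sin H₀ = 1.4602×-0.75356×0.09585 + 0.65738×0.99540×0.99389 = -0.105468 + 0.650358 = 0.544890.
Q̄ = (S₀/π) × [bracket] = (346/π) × 0.544890 = 60.012 W/m².
Ratio Q̄_A / Q̄_B = 70.337 / 60.012 = 1.172.

Q̄_A / Q̄_B ≈ 1.17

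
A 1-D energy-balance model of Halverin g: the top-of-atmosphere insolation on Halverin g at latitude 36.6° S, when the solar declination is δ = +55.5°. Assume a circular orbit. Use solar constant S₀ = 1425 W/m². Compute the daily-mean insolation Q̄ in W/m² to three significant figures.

Q̄ ≈ 0.00 W/m²

cos H₀ = −tan(-36.6°) tan(+55.500°) = 1.0806 ≥ 1 ⇒ polar night, H₀ = 0 and Q̄ = 0.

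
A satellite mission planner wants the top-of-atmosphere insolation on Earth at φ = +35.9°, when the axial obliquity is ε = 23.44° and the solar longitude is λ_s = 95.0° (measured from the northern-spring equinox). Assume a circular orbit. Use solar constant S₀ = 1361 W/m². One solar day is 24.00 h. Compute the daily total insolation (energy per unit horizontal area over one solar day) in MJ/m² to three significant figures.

Solar declination: sin δ = sin ε · sin λ_s = sin 23.44° × sin 95.0° = 0.39627, so δ = +23.346°.
cos H₀ = −tan(+35.9°) tan(+23.346°) = -0.3124, H₀ = 1.8885 rad.
Bracket: H₀ sin φ sin δ + cos φ cos δ sin H₀ = 1.8885×0.58637×0.39627 + 0.81004×0.91813×0.94994 = 0.438813 + 0.706491 = 1.145304.
Q̄ = (S₀/π) × [bracket] = (1361/π) × 1.145304 = 496.17 W/m².
Daily total = Q̄ × 24.00 h × 3600 s/h = 496.17 × 24.00 × 3600 / 10⁶ = 42.87 MJ/m².

42.9 MJ/m²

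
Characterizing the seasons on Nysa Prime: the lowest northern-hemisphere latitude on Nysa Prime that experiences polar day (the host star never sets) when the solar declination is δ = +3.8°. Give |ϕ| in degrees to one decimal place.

Polar day requires cos h₀ = −tan ϕ tan δ ≤ −1, i.e. tan ϕ tan δ ≥ 1.
The boundary is |tan ϕ| · |tan δ| = 1, so |ϕ| = 90° − |δ| = 90° − 3.8° = 86.2° in the northern hemisphere.

|ϕ| = 86.2°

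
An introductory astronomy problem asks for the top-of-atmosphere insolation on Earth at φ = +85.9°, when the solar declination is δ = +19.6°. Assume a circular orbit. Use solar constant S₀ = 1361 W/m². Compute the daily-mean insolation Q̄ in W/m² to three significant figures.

cos H₀ = −tan(+85.9°) tan(+19.600°) = -4.9676 ≤ −1 ⇒ polar day, H₀ = π.
Bracket: H₀ sin φ sin δ + cos φ cos δ sin H₀ = 3.1416×0.99744×0.33545 + 0.07150×0.94206×0.00000 = 1.051152 + 0.000000 = 1.051152.
Q̄ = (S₀/π) × [bracket] = (1361/π) × 1.051152 = 455.4 W/m².

Q̄ ≈ 455 W/m²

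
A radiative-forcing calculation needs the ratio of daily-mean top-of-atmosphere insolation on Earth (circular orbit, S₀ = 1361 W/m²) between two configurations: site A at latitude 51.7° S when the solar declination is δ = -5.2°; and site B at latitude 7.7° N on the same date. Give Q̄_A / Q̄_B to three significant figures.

Q̄_A / Q̄_B ≈ 0.757

— Configuration A (φ=-51.7°):
cos H₀ = −tan(-51.7°) tan(-5.200°) = -0.1152, H₀ = 1.6863 rad.
Bracket: H₀ sin φ sin δ + cos φ cos δ sin H₀ = 1.6863×-0.78478×-0.09063 + 0.61978×0.99588×0.99334 = 0.119937 + 0.613116 = 0.733053.
Q̄ = (S₀/π) × [bracket] = (1361/π) × 0.733053 = 317.57 W/m².
— Configuration B (φ=+7.7°):
cos H₀ = −tan(+7.7°) tan(-5.200°) = 0.0123, H₀ = 1.5585 rad.
Bracket: H₀ sin φ sin δ + cos φ cos δ sin H₀ = 1.5585×0.13399×-0.09063 + 0.99098×0.99588×0.99992 = -0.018926 + 0.986818 = 0.967892.
Q̄ = (S₀/π) × [bracket] = (1361/π) × 0.967892 = 419.31 W/m².
Ratio Q̄_A / Q̄_B = 317.57 / 419.31 = 0.7574.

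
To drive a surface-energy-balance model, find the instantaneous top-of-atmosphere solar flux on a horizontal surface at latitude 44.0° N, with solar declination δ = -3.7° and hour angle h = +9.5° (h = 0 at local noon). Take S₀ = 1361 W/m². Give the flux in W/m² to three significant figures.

cos θ_z = sin φ sin δ + cos φ cos δ cos h = -0.044828 + 0.707996 = 0.663168.
Flux = S₀ · cos θ_z = 1361 × 0.663168 = 902.6 W/m².

903 W/m²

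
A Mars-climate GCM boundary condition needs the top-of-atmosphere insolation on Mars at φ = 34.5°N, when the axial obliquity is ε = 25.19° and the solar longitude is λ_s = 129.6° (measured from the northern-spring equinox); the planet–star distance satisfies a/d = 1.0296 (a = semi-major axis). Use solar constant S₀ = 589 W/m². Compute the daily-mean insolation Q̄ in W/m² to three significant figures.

Solar declination: sin δ = sin ε · sin λ_s = sin 25.19° × sin 129.6° = 0.32795, so δ = +19.144°.
cos H₀ = −tan(+34.5°) tan(+19.144°) = -0.2386, H₀ = 1.8117 rad.
Bracket: H₀ sin φ sin δ + cos φ cos δ sin H₀ = 1.8117×0.56641×0.32795 + 0.82413×0.94470×0.97112 = 0.336531 + 0.756071 = 1.092602.
Inverse-square distance factor (a/d)² = 1.0296² = 1.060076.
Q̄ = (S₀/π) × 1.060076 × [bracket] = (589/π) × 1.060076 × 1.092602 = 217.2 W/m².

Q̄ ≈ 217 W/m²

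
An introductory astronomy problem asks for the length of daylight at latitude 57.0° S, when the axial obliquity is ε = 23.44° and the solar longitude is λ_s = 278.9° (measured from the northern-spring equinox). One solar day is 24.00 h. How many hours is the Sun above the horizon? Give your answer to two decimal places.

17.49 h

Solar declination: sin δ = sin ε · sin λ_s = sin 23.44° × sin 278.9° = -0.39300, so δ = -23.141°.
cos H₀ = −tan φ · tan δ = −tan(-57.0°) × tan(-23.141°) = -0.6581, so H₀ = 2.2891 rad = 131.16°.
Daylight = 2H₀/(2π) × 24.00 h = (2.2891/π) × 24.00 = 17.49 h.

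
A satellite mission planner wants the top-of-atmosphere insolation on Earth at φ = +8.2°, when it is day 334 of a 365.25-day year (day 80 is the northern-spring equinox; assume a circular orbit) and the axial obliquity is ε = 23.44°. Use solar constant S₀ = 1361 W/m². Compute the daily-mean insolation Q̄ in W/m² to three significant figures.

Q̄ ≈ 362 W/m²

Solar longitude: λ_s = 360° × (334 − 80)/365.25 = 250.349°.
sin δ = sin 23.44° × sin 250.349° = -0.37462, so δ = -22.001°.
cos H₀ = −tan(+8.2°) tan(-22.001°) = 0.0582, H₀ = 1.5125 rad.
Bracket: H₀ sin φ sin δ + cos φ cos δ sin H₀ = 1.5125×0.14263×-0.37462 + 0.98978×0.92718×0.99830 = -0.080816 + 0.916144 = 0.835328.
Q̄ = (S₀/π) × [bracket] = (1361/π) × 0.835328 = 361.9 W/m².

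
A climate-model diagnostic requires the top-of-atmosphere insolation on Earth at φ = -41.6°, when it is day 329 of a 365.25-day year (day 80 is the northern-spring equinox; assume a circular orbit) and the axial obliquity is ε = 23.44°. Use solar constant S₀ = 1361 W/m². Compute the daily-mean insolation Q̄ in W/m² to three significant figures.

Solar longitude: λ_s = 360° × (329 − 80)/365.25 = 245.421°.
sin δ = sin 23.44° × sin 245.421° = -0.36174, so δ = -21.207°.
cos H₀ = −tan(-41.6°) tan(-21.207°) = -0.3445, H₀ = 1.9225 rad.
Bracket: H₀ sin φ sin δ + cos φ cos δ sin H₀ = 1.9225×-0.66393×-0.36174 + 0.74780×0.93228×0.93879 = 0.461727 + 0.654486 = 1.116213.
Q̄ = (S₀/π) × [bracket] = (1361/π) × 1.116213 = 483.6 W/m².

Q̄ ≈ 484 W/m²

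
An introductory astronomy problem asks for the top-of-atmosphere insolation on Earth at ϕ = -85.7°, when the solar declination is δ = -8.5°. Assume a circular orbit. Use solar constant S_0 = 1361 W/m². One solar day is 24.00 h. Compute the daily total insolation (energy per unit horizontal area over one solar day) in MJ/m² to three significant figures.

cos h₀ = −tan(-85.7°) tan(-8.500°) = -1.9876 ≤ −1 ⇒ polar day, h₀ = π.
Bracket: h₀ sin ϕ sin δ + cos ϕ cos δ sin h₀ = 3.1416×-0.99719×-0.14781 + 0.07498×0.98902×0.00000 = 0.463055 + 0.000000 = 0.463055.
Q̄ = (S_0/π) × [bracket] = (1361/π) × 0.463055 = 200.60 W/m².
Daily total = Q̄ × 24.00 h × 3600 s/h = 200.60 × 24.00 × 3600 / 10⁶ = 17.33 MJ/m².

17.3 MJ/m²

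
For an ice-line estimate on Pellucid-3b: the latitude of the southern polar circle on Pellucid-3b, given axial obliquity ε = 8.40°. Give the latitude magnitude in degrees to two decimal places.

81.60°

The polar circle is the lowest latitude that experiences at least one full rotation of continuous darkness at the northern-summer solstice; it lies at |φ| = 90° − ε = 90° − 8.40° = 81.60°.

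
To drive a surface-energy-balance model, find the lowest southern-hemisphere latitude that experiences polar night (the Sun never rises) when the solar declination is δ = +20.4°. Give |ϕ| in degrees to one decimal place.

Polar night requires cos h₀ = −tan ϕ tan δ ≥ 1, i.e. tan ϕ tan δ ≤ −1.
The boundary is |tan ϕ| · |tan δ| = 1, so |ϕ| = 90° − |δ| = 90° − 20.4° = 69.6° in the southern hemisphere.

|ϕ| = 69.6°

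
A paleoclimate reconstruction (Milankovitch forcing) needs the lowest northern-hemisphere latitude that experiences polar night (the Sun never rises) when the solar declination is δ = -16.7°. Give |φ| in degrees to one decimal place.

Polar night requires cos H₀ = −tan φ tan δ ≥ 1, i.e. tan φ tan δ ≤ −1.
The boundary is |tan φ| · |tan δ| = 1, so |φ| = 90° − |δ| = 90° − 16.7° = 73.3° in the northern hemisphere.

|φ| = 73.3°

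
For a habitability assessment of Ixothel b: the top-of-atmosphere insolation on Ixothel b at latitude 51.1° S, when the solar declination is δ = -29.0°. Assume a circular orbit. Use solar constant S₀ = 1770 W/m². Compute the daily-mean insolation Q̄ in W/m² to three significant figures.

cos H₀ = −tan(-51.1°) tan(-29.000°) = -0.6870, H₀ = 2.3281 rad.
Bracket: H₀ sin φ sin δ + cos φ cos δ sin H₀ = 2.3281×-0.77824×-0.48481 + 0.62796×0.87462×0.72669 = 0.878389 + 0.399117 = 1.277506.
Q̄ = (S₀/π) × [bracket] = (1770/π) × 1.277506 = 719.8 W/m².

Q̄ ≈ 720 W/m²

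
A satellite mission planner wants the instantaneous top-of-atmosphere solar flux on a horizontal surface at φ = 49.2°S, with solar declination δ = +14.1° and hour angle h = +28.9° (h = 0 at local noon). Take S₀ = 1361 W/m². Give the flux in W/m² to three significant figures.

504 W/m²

cos θ_z = sin φ sin δ + cos φ cos δ cos h = -0.184415 + 0.554812 = 0.370397.
Flux = S₀ · cos θ_z = 1361 × 0.370397 = 504.1 W/m².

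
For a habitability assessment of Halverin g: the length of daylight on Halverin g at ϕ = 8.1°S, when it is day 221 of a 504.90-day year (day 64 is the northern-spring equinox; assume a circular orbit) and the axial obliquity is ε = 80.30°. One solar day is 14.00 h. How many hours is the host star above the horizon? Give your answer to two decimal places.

Solar longitude: L_s = 360° × (221 − 64)/504.90 = 111.943°.
sin δ = sin 80.30° × sin 111.943° = 0.91430, so δ = +66.106°.
cos h₀ = −tan ϕ · tan δ = −tan(-8.1°) × tan(+66.106°) = 0.3213, so h₀ = 1.2437 rad = 71.26°.
Daylight = 2h₀/(2π) × 14.00 h = (1.2437/π) × 14.00 = 5.54 h.

5.54 h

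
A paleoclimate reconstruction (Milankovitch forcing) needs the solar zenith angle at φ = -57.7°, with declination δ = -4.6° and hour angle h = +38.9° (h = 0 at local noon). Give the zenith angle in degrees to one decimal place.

cos θ_z = sin φ sin δ + cos φ cos δ cos h = 0.067789 + 0.414517 = 0.482306.
θ_z = arccos(0.482306) = 61.2°.

θ_z = 61.2°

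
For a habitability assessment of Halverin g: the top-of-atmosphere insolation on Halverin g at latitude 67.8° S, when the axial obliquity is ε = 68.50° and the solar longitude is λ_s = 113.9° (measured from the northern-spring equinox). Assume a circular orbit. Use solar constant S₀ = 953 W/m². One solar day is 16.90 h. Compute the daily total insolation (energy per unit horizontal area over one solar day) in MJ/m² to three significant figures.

Solar declination: sin δ = sin ε · sin λ_s = sin 68.50° × sin 113.9° = 0.85064, so δ = +58.281°.
cos H₀ = −tan(-67.8°) tan(+58.281°) = 3.9647 ≥ 1 ⇒ polar night, H₀ = 0 and Q̄ = 0.
Daily total = Q̄ × 16.90 h × 3600 s/h = 0.00 MJ/m².

0.00 MJ/m²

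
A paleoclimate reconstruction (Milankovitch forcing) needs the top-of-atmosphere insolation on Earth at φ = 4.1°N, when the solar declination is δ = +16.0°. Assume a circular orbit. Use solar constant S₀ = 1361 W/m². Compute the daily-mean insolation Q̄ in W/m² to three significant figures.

Q̄ ≈ 429 W/m²

cos H₀ = −tan(+4.1°) tan(+16.000°) = -0.0206, H₀ = 1.5914 rad.
Bracket: H₀ sin φ sin δ + cos φ cos δ sin H₀ = 1.5914×0.07150×0.27564 + 0.99744×0.96126×0.99979 = 0.031364 + 0.958598 = 0.989962.
Q̄ = (S₀/π) × [bracket] = (1361/π) × 0.989962 = 428.9 W/m².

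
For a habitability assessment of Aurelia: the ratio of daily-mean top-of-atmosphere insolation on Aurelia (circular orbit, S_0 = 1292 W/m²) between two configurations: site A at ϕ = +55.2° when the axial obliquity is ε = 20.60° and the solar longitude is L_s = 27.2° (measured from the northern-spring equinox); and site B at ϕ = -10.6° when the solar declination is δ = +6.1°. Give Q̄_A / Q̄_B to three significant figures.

— Configuration A (ϕ=+55.2°):
Solar declination: sin δ = sin ε · sin L_s = sin 20.60° × sin 27.2° = 0.16083, so δ = +9.255°.
cos h₀ = −tan(+55.2°) tan(+9.255°) = -0.2345, h₀ = 1.8074 rad.
Bracket: h₀ sin ϕ sin δ + cos ϕ cos δ sin h₀ = 1.8074×0.82115×0.16083 + 0.57071×0.98698×0.97213 = 0.238695 + 0.547581 = 0.786276.
Q̄ = (S_0/π) × [bracket] = (1292/π) × 0.786276 = 323.36 W/m².
— Configuration B (ϕ=-10.6°):
cos h₀ = −tan(-10.6°) tan(+6.100°) = 0.0200, h₀ = 1.5508 rad.
Bracket: h₀ sin ϕ sin δ + cos ϕ cos δ sin h₀ = 1.5508×-0.18395×0.10626 + 0.98294×0.99434×0.99980 = -0.030313 + 0.977181 = 0.946868.
Q̄ = (S_0/π) × [bracket] = (1292/π) × 0.946868 = 389.41 W/m².
Ratio Q̄_A / Q̄_B = 323.36 / 389.41 = 0.8304.

Q̄_A / Q̄_B ≈ 0.830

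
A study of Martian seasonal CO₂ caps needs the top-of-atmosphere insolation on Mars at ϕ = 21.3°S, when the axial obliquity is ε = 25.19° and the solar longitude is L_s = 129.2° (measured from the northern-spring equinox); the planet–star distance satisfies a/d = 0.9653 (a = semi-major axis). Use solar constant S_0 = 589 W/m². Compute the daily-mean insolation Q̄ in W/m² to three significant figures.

Q̄ ≈ 122 W/m²

Solar declination: sin δ = sin ε · sin L_s = sin 25.19° × sin 129.2° = 0.32983, so δ = +19.259°.
cos h₀ = −tan(-21.3°) tan(+19.259°) = 0.1362, h₀ = 1.4342 rad.
Bracket: h₀ sin ϕ sin δ + cos ϕ cos δ sin h₀ = 1.4342×-0.36325×0.32983 + 0.93169×0.94404×0.99068 = -0.171833 + 0.871355 = 0.699522.
Inverse-square distance factor (a/d)² = 0.9653² = 0.931804.
Q̄ = (S_0/π) × 0.931804 × [bracket] = (589/π) × 0.931804 × 0.699522 = 122.2 W/m².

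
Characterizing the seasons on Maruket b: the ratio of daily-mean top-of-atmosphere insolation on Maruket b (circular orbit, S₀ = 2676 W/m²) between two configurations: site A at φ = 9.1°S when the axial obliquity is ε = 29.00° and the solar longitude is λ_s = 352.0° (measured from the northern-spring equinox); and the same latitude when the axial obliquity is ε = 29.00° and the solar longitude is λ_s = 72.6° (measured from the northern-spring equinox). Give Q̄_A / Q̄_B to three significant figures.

— Configuration A (φ=-9.1°):
Solar declination: sin δ = sin ε · sin λ_s = sin 29.00° × sin 352.0° = -0.06747, so δ = -3.869°.
cos H₀ = −tan(-9.1°) tan(-3.869°) = -0.0108, H₀ = 1.5816 rad.
Bracket: H₀ sin φ sin δ + cos φ cos δ sin H₀ = 1.5816×-0.15816×-0.06747 + 0.98741×0.99772×0.99994 = 0.016877 + 0.985100 = 1.001977.
Q̄ = (S₀/π) × [bracket] = (2676/π) × 1.001977 = 853.48 W/m².
— Configuration B (φ=-9.1°):
Solar declination: sin δ = sin ε · sin λ_s = sin 29.00° × sin 72.6° = 0.46262, so δ = +27.557°.
cos H₀ = −tan(-9.1°) tan(+27.557°) = 0.0836, H₀ = 1.4871 rad.
Bracket: H₀ sin φ sin δ + cos φ cos δ sin H₀ = 1.4871×-0.15816×0.46262 + 0.98741×0.88655×0.99650 = -0.108808 + 0.872324 = 0.763516.
Q̄ = (S₀/π) × [bracket] = (2676/π) × 0.763516 = 650.36 W/m².
Ratio Q̄_A / Q̄_B = 853.48 / 650.36 = 1.312.

Q̄_A / Q̄_B ≈ 1.31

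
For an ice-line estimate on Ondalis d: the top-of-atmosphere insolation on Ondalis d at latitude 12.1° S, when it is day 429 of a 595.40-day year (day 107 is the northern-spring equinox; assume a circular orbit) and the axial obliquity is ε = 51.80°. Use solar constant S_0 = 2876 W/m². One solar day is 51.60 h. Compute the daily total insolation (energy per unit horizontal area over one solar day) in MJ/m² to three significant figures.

174 MJ/m²

Solar longitude: L_s = 360° × (429 − 107)/595.40 = 194.693°.
sin δ = sin 51.80° × sin 194.693° = -0.19932, so δ = -11.497°.
cos h₀ = −tan(-12.1°) tan(-11.497°) = -0.0436, h₀ = 1.6144 rad.
Bracket: h₀ sin ϕ sin δ + cos ϕ cos δ sin h₀ = 1.6144×-0.20962×-0.19932 + 0.97778×0.97993×0.99905 = 0.067452 + 0.957246 = 1.024698.
Q̄ = (S_0/π) × [bracket] = (2876/π) × 1.024698 = 938.07 W/m².
Daily total = Q̄ × 51.60 h × 3600 s/h = 938.07 × 51.60 × 3600 / 10⁶ = 174.3 MJ/m².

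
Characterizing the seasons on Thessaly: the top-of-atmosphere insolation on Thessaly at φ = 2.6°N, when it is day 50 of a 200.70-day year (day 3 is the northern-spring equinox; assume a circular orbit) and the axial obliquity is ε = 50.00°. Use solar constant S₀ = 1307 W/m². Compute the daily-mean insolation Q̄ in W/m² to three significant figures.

Q̄ ≈ 292 W/m²

Solar longitude: λ_s = 360° × (50 − 3)/200.70 = 84.305°.
sin δ = sin 50.00° × sin 84.305° = 0.76226, so δ = +49.664°.
cos H₀ = −tan(+2.6°) tan(+49.664°) = -0.0535, H₀ = 1.6243 rad.
Bracket: H₀ sin φ sin δ + cos φ cos δ sin H₀ = 1.6243×0.04536×0.76226 + 0.99897×0.64727×0.99857 = 0.056162 + 0.645679 = 0.701841.
Q̄ = (S₀/π) × [bracket] = (1307/π) × 0.701841 = 292.0 W/m².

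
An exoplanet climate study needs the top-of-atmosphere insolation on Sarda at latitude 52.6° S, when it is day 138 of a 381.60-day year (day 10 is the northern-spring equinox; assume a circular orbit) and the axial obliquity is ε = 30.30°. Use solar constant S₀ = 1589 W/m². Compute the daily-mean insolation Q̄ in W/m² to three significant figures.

Q̄ ≈ 60.1 W/m²

Solar longitude: λ_s = 360° × (138 − 10)/381.60 = 120.755°.
sin δ = sin 30.30° × sin 120.755° = 0.43357, so δ = +25.695°.
cos H₀ = −tan(-52.6°) tan(+25.695°) = 0.6293, H₀ = 0.8901 rad.
Bracket: H₀ sin φ sin δ + cos φ cos δ sin H₀ = 0.8901×-0.79441×0.43357 + 0.60738×0.90112×0.77715 = -0.306579 + 0.425351 = 0.118772.
Q̄ = (S₀/π) × [bracket] = (1589/π) × 0.118772 = 60.07 W/m².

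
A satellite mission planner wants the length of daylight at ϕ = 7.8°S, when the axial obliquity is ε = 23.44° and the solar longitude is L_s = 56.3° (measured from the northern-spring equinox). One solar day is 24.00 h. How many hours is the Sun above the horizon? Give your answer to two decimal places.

Solar declination: sin δ = sin ε · sin L_s = sin 23.44° × sin 56.3° = 0.33094, so δ = +19.326°.
cos h₀ = −tan ϕ · tan δ = −tan(-7.8°) × tan(+19.326°) = 0.0480, so h₀ = 1.5227 rad = 87.25°.
Daylight = 2h₀/(2π) × 24.00 h = (1.5227/π) × 24.00 = 11.63 h.

11.63 h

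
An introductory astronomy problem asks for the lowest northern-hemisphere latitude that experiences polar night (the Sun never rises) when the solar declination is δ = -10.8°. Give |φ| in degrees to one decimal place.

|φ| = 79.2°

Polar night requires cos H₀ = −tan φ tan δ ≥ 1, i.e. tan φ tan δ ≤ −1.
The boundary is |tan φ| · |tan δ| = 1, so |φ| = 90° − |δ| = 90° − 10.8° = 79.2° in the northern hemisphere.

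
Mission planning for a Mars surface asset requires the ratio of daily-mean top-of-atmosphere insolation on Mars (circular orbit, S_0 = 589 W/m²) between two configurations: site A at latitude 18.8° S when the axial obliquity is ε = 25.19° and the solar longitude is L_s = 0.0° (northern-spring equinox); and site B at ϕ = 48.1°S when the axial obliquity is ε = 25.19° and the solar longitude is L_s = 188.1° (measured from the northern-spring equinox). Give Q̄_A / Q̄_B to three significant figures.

— Configuration A (ϕ=-18.8°):
Solar declination: sin δ = sin ε · sin L_s = sin 25.19° × sin 0.0° = 0.00000, so δ = +0.000°.
cos h₀ = −tan(-18.8°) tan(+0.000°) = 0.0000, h₀ = 1.5708 rad.
Bracket: h₀ sin ϕ sin δ + cos ϕ cos δ sin h₀ = 1.5708×-0.32227×0.00000 + 0.94665×1.00000×1.00000 = -0.000000 + 0.946650 = 0.946650.
Q̄ = (S_0/π) × [bracket] = (589/π) × 0.946650 = 177.48 W/m².
— Configuration B (ϕ=-48.1°):
Solar declination: sin δ = sin ε · sin L_s = sin 25.19° × sin 188.1° = -0.05997, so δ = -3.438°.
cos h₀ = −tan(-48.1°) tan(-3.438°) = -0.0670, h₀ = 1.6378 rad.
Bracket: h₀ sin ϕ sin δ + cos ϕ cos δ sin h₀ = 1.6378×-0.74431×-0.05997 + 0.66783×0.99820×0.99776 = 0.073105 + 0.665135 = 0.738240.
Q̄ = (S_0/π) × [bracket] = (589/π) × 0.738240 = 138.41 W/m².
Ratio Q̄_A / Q̄_B = 177.48 / 138.41 = 1.282.

Q̄_A / Q̄_B ≈ 1.28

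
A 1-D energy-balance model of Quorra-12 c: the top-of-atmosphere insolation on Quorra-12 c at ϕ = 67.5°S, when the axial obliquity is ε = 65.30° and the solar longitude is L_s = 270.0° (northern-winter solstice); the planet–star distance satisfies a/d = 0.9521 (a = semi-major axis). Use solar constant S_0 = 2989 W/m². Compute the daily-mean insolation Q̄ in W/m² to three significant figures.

Q̄ ≈ 2.27e+03 W/m²

Solar declination: sin δ = sin ε · sin L_s = sin 65.30° × sin 270.0° = -0.90851, so δ = -65.300°.
cos h₀ = −tan(-67.5°) tan(-65.300°) = -5.2489 ≤ −1 ⇒ polar day, h₀ = π.
Bracket: h₀ sin ϕ sin δ + cos ϕ cos δ sin h₀ = 3.1416×-0.92388×-0.90851 + 0.38268×0.41787×0.00000 = 2.636915 + 0.000000 = 2.636915.
Inverse-square distance factor (a/d)² = 0.9521² = 0.906494.
Q̄ = (S_0/π) × 0.906494 × [bracket] = (2989/π) × 0.906494 × 2.636915 = 2274 W/m².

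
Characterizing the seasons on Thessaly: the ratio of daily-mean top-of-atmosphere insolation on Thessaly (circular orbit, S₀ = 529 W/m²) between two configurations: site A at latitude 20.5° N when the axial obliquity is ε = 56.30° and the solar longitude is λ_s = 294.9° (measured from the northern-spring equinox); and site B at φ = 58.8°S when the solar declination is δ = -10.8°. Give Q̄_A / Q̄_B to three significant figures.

— Configuration A (φ=+20.5°):
Solar declination: sin δ = sin ε · sin λ_s = sin 56.30° × sin 294.9° = -0.75462, so δ = -48.992°.
cos H₀ = −tan(+20.5°) tan(-48.992°) = 0.4300, H₀ = 1.1263 rad.
Bracket: H₀ sin φ sin δ + cos φ cos δ sin H₀ = 1.1263×0.35021×-0.75462 + 0.93667×0.65616×0.90284 = -0.297653 + 0.554890 = 0.257237.
Q̄ = (S₀/π) × [bracket] = (529/π) × 0.257237 = 43.315 W/m².
— Configuration B (φ=-58.8°):
cos H₀ = −tan(-58.8°) tan(-10.800°) = -0.3150, H₀ = 1.8912 rad.
Bracket: H₀ sin φ sin δ + cos φ cos δ sin H₀ = 1.8912×-0.85536×-0.18738 + 0.51803×0.98229×0.94910 = 0.303117 + 0.482955 = 0.786072.
Q̄ = (S₀/π) × [bracket] = (529/π) × 0.786072 = 132.36 W/m².
Ratio Q̄_A / Q̄_B = 43.315 / 132.36 = 0.3273.

Q̄_A / Q̄_B ≈ 0.327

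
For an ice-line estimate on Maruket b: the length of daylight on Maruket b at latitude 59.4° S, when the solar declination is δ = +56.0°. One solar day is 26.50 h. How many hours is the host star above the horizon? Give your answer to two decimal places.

cos h₀ = −tan ϕ · tan δ = 2.5069 ≥ 1, so the host star never rises (polar night) and h₀ = 0.
Daylight = 2h₀/(2π) × 26.50 h = (0.0000/π) × 26.50 = 0.00 h.

0.00 h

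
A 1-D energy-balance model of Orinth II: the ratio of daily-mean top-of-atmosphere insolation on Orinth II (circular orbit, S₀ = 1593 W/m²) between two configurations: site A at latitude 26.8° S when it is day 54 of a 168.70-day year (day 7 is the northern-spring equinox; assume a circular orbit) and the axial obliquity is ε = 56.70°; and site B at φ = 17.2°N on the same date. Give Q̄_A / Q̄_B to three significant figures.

— Configuration A (φ=-26.8°):
Solar longitude: λ_s = 360° × (54 − 7)/168.70 = 100.296°.
sin δ = sin 56.70° × sin 100.296° = 0.82235, so δ = +55.321°.
cos H₀ = −tan(-26.8°) tan(+55.321°) = 0.7301, H₀ = 0.7524 rad.
Bracket: H₀ sin φ sin δ + cos φ cos δ sin H₀ = 0.7524×-0.45088×0.82235 + 0.89259×0.56899×0.68337 = -0.278976 + 0.347066 = 0.068090.
Q̄ = (S₀/π) × [bracket] = (1593/π) × 0.068090 = 34.526 W/m².
— Configuration B (φ=+17.2°):
cos H₀ = −tan(+17.2°) tan(+55.321°) = -0.4474, H₀ = 2.0346 rad.
Bracket: H₀ sin φ sin δ + cos φ cos δ sin H₀ = 2.0346×0.29571×0.82235 + 0.95528×0.56899×0.89434 = 0.494768 + 0.486114 = 0.980882.
Q̄ = (S₀/π) × [bracket] = (1593/π) × 0.980882 = 497.37 W/m².
Ratio Q̄_A / Q̄_B = 34.526 / 497.37 = 0.06942.

Q̄_A / Q̄_B ≈ 0.0694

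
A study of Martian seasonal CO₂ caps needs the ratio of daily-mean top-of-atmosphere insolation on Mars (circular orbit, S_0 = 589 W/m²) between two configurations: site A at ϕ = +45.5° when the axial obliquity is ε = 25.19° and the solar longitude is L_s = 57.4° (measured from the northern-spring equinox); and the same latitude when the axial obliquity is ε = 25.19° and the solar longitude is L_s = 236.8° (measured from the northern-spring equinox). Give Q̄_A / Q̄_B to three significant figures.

— Configuration A (ϕ=+45.5°):
Solar declination: sin δ = sin ε · sin L_s = sin 25.19° × sin 57.4° = 0.35857, so δ = +21.012°.
cos h₀ = −tan(+45.5°) tan(+21.012°) = -0.3909, h₀ = 1.9724 rad.
Bracket: h₀ sin ϕ sin δ + cos ϕ cos δ sin h₀ = 1.9724×0.71325×0.35857 + 0.70091×0.93350×0.92045 = 0.504441 + 0.602250 = 1.106691.
Q̄ = (S_0/π) × [bracket] = (589/π) × 1.106691 = 207.49 W/m².
— Configuration B (ϕ=+45.5°):
Solar declination: sin δ = sin ε · sin L_s = sin 25.19° × sin 236.8° = -0.35614, so δ = -20.864°.
cos h₀ = −tan(+45.5°) tan(-20.864°) = 0.3878, h₀ = 1.1725 rad.
Bracket: h₀ sin ϕ sin δ + cos ϕ cos δ sin h₀ = 1.1725×0.71325×-0.35614 + 0.70091×0.93443×0.92172 = -0.297835 + 0.603682 = 0.305847.
Q̄ = (S_0/π) × [bracket] = (589/π) × 0.305847 = 57.342 W/m².
Ratio Q̄_A / Q̄_B = 207.49 / 57.342 = 3.618.

Q̄_A / Q̄_B ≈ 3.62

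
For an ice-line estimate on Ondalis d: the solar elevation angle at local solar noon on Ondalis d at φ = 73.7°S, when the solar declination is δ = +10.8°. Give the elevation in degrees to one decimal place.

5.5°

At local noon the hour angle is zero, so the zenith angle equals |φ − δ| = |-73.7° − (+10.800°)| = 84.500°.
Elevation = 90° − 84.500° = 5.5°.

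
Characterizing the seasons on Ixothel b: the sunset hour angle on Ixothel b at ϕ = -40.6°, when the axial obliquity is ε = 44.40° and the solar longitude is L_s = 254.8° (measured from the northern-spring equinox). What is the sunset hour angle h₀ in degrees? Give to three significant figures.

Solar declination: sin δ = sin ε · sin L_s = sin 44.40° × sin 254.8° = -0.67519, so δ = -42.469°.
cos h₀ = −tan ϕ · tan δ = −tan(-40.6°) × tan(-42.469°) = -0.7845, so h₀ = 2.4727 rad = 141.68°.

h₀ = 142°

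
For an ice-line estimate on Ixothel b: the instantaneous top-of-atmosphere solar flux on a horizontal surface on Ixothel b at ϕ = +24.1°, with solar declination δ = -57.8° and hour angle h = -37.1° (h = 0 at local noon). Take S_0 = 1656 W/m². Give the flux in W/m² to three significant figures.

cos θ_z = sin ϕ sin δ + cos ϕ cos δ cos h = -0.345526 + 0.387967 = 0.042441.
Flux = S_0 · cos θ_z = 1656 × 0.042441 = 70.28 W/m².

70.3 W/m²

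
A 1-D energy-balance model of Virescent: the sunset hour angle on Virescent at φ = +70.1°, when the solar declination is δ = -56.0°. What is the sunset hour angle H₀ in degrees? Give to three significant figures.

cos H₀ = −tan φ · tan δ = 4.0955 ≥ 1, so the host star never rises (polar night) and H₀ = 0.

H₀ = 0.00°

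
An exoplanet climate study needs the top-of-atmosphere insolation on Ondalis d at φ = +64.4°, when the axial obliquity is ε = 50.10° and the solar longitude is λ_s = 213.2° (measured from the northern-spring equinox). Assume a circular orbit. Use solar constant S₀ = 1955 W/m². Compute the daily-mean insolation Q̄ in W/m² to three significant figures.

Solar declination: sin δ = sin ε · sin λ_s = sin 50.10° × sin 213.2° = -0.42007, so δ = -24.839°.
cos H₀ = −tan(+64.4°) tan(-24.839°) = 0.9661, H₀ = 0.2610 rad.
Bracket: H₀ sin φ sin δ + cos φ cos δ sin H₀ = 0.2610×0.90183×-0.42007 + 0.43209×0.90749×0.25805 = -0.098875 + 0.101186 = 0.002311.
Q̄ = (S₀/π) × [bracket] = (1955/π) × 0.002311 = 1.438 W/m².

Q̄ ≈ 1.44 W/m²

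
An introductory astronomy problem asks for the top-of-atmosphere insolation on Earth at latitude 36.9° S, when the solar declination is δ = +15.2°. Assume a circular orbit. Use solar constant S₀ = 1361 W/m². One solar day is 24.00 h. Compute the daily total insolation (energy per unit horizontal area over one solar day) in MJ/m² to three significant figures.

cos H₀ = −tan(-36.9°) tan(+15.200°) = 0.2040, H₀ = 1.3654 rad.
Bracket: H₀ sin φ sin δ + cos φ cos δ sin H₀ = 1.3654×-0.60042×0.26219 + 0.79968×0.96502×0.97897 = -0.214947 + 0.755478 = 0.540531.
Q̄ = (S₀/π) × [bracket] = (1361/π) × 0.540531 = 234.17 W/m².
Daily total = Q̄ × 24.00 h × 3600 s/h = 234.17 × 24.00 × 3600 / 10⁶ = 20.23 MJ/m².

20.2 MJ/m²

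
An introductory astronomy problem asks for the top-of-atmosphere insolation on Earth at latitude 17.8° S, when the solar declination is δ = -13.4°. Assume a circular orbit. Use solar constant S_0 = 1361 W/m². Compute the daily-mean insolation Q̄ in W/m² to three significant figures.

cos h₀ = −tan(-17.8°) tan(-13.400°) = -0.0765, h₀ = 1.6474 rad.
Bracket: h₀ sin ϕ sin δ + cos ϕ cos δ sin h₀ = 1.6474×-0.30570×-0.23175 + 0.95213×0.97278×0.99707 = 0.116712 + 0.923499 = 1.040211.
Q̄ = (S_0/π) × [bracket] = (1361/π) × 1.040211 = 450.6 W/m².

Q̄ ≈ 451 W/m²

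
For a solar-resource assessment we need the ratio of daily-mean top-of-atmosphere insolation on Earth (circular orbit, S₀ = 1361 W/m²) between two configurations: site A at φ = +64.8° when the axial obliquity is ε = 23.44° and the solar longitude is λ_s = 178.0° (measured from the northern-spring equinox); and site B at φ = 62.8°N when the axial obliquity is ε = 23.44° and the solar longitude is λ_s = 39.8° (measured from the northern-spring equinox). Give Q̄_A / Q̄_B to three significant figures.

Q̄_A / Q̄_B ≈ 0.520

— Configuration A (φ=+64.8°):
Solar declination: sin δ = sin ε · sin λ_s = sin 23.44° × sin 178.0° = 0.01388, so δ = +0.795°.
cos H₀ = −tan(+64.8°) tan(+0.795°) = -0.0295, H₀ = 1.6003 rad.
Bracket: H₀ sin φ sin δ + cos φ cos δ sin H₀ = 1.6003×0.90483×0.01388 + 0.42578×0.99990×0.99956 = 0.020098 + 0.425550 = 0.445648.
Q̄ = (S₀/π) × [bracket] = (1361/π) × 0.445648 = 193.06 W/m².
— Configuration B (φ=+62.8°):
Solar declination: sin δ = sin ε · sin λ_s = sin 23.44° × sin 39.8° = 0.25463, so δ = +14.752°.
cos H₀ = −tan(+62.8°) tan(+14.752°) = -0.5123, H₀ = 2.1087 rad.
Bracket: H₀ sin φ sin δ + cos φ cos δ sin H₀ = 2.1087×0.88942×0.25463 + 0.45710×0.96704×0.85878 = 0.477564 + 0.379610 = 0.857174.
Q̄ = (S₀/π) × [bracket] = (1361/π) × 0.857174 = 371.34 W/m².
Ratio Q̄_A / Q̄_B = 193.06 / 371.34 = 0.5199.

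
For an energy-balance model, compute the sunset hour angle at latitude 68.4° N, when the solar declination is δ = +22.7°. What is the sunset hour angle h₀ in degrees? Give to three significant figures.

Sunrise equation: cos h₀ = −tan ϕ · tan δ = -1.0565 ≤ −1, so the Sun never sets (polar day) and h₀ = π.

h₀ = 180°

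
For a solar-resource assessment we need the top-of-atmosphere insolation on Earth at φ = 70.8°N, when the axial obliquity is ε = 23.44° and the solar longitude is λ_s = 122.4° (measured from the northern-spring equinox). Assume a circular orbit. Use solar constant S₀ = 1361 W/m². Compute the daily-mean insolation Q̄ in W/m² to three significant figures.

Solar declination: sin δ = sin ε · sin λ_s = sin 23.44° × sin 122.4° = 0.33586, so δ = +19.625°.
cos H₀ = −tan(+70.8°) tan(+19.625°) = -1.0240 ≤ −1 ⇒ polar day, H₀ = π.
Bracket: H₀ sin φ sin δ + cos φ cos δ sin H₀ = 3.1416×0.94438×0.33586 + 0.32887×0.94191×0.00000 = 0.996451 + 0.000000 = 0.996451.
Q̄ = (S₀/π) × [bracket] = (1361/π) × 0.996451 = 431.7 W/m².

Q̄ ≈ 432 W/m²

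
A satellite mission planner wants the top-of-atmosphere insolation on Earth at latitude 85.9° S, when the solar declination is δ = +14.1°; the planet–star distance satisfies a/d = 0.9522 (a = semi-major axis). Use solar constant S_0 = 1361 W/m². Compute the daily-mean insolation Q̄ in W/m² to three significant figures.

cos h₀ = −tan(-85.9°) tan(+14.100°) = 3.5042 ≥ 1 ⇒ polar night, h₀ = 0 and Q̄ = 0.
Inverse-square distance factor (a/d)² = 0.9522² = 0.906685.

Q̄ ≈ 0.00 W/m²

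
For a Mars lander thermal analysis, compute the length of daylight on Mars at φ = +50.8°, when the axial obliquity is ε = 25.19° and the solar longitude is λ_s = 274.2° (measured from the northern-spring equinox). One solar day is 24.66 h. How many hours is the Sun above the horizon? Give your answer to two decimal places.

7.52 h

Solar declination: sin δ = sin ε · sin λ_s = sin 25.19° × sin 274.2° = -0.42448, so δ = -25.118°.
cos H₀ = −tan φ · tan δ = −tan(+50.8°) × tan(-25.118°) = 0.5748, so H₀ = 0.9584 rad = 54.91°.
Daylight = 2H₀/(2π) × 24.66 h = (0.9584/π) × 24.66 = 7.52 h.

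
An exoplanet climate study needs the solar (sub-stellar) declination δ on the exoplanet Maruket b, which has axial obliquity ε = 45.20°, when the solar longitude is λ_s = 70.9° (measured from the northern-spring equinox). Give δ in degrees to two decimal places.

sin δ = sin ε · sin λ_s = sin 45.20° × sin 70.9° = 0.670508.
δ = arcsin(0.670508) = +42.11°.

δ = +42.11°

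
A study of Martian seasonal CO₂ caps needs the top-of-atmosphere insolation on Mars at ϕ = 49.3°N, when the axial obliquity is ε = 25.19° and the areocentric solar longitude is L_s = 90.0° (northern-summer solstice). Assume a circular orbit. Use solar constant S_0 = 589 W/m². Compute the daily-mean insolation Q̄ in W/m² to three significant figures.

Q̄ ≈ 223 W/m²

sin δ = sin 25.19° × sin 90.0° = 0.42562, so δ = +25.190°.
cos h₀ = −tan(+49.3°) tan(+25.190°) = -0.5468, h₀ = 2.1494 rad.
Bracket: h₀ sin ϕ sin δ + cos ϕ cos δ sin h₀ = 2.1494×0.75813×0.42562 + 0.65210×0.90490×0.83724 = 0.693558 + 0.494043 = 1.187601.
Q̄ = (S_0/π) × [bracket] = (589/π) × 1.187601 = 222.7 W/m².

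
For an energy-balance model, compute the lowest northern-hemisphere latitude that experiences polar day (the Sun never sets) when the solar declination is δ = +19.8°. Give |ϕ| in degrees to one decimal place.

|ϕ| = 70.2°

Polar day requires cos h₀ = −tan ϕ tan δ ≤ −1, i.e. tan ϕ tan δ ≥ 1.
The boundary is |tan ϕ| · |tan δ| = 1, so |ϕ| = 90° − |δ| = 90° − 19.8° = 70.2° in the northern hemisphere.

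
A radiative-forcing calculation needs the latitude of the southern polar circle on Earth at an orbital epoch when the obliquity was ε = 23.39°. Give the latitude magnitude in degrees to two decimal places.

The polar circle is the lowest latitude that experiences at least one full rotation of continuous darkness at the northern-summer solstice; it lies at |ϕ| = 90° − ε = 90° − 23.39° = 66.61°.

66.61°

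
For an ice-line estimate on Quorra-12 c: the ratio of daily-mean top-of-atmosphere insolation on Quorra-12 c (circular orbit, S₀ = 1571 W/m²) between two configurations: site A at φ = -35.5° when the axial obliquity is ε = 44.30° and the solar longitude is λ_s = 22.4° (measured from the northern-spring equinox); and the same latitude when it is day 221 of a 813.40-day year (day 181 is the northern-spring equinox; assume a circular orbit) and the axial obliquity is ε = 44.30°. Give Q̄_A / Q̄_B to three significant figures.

— Configuration A (φ=-35.5°):
Solar declination: sin δ = sin ε · sin λ_s = sin 44.30° × sin 22.4° = 0.26615, so δ = +15.435°.
cos H₀ = −tan(-35.5°) tan(+15.435°) = 0.1969, H₀ = 1.3726 rad.
Bracket: H₀ sin φ sin δ + cos φ cos δ sin H₀ = 1.3726×-0.58070×0.26615 + 0.81412×0.96393×0.98041 = -0.212140 + 0.769381 = 0.557241.
Q̄ = (S₀/π) × [bracket] = (1571/π) × 0.557241 = 278.66 W/m².
— Configuration B (φ=-35.5°):
Solar longitude: λ_s = 360° × (221 − 181)/813.40 = 17.703°.
sin δ = sin 44.30° × sin 17.703° = 0.21238, so δ = +12.262°.
cos H₀ = −tan(-35.5°) tan(+12.262°) = 0.1550, H₀ = 1.4151 rad.
Bracket: H₀ sin φ sin δ + cos φ cos δ sin H₀ = 1.4151×-0.58070×0.21238 + 0.81412×0.97719×0.98791 = -0.174523 + 0.785932 = 0.611409.
Q̄ = (S₀/π) × [bracket] = (1571/π) × 0.611409 = 305.74 W/m².
Ratio Q̄_A / Q̄_B = 278.66 / 305.74 = 0.9114.

Q̄_A / Q̄_B ≈ 0.911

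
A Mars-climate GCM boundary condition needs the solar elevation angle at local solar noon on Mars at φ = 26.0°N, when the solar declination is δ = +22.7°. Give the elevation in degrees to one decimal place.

At local noon the hour angle is zero, so the zenith angle equals |φ − δ| = |+26.0° − (+22.700°)| = 3.300°.
Elevation = 90° − 3.300° = 86.7°.

86.7°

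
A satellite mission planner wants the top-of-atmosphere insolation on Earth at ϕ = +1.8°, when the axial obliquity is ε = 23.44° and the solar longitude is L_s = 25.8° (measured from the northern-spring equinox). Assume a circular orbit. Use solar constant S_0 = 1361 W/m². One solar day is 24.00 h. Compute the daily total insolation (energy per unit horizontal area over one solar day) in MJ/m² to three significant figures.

37.2 MJ/m²

Solar declination: sin δ = sin ε · sin L_s = sin 23.44° × sin 25.8° = 0.17313, so δ = +9.970°.
cos h₀ = −tan(+1.8°) tan(+9.970°) = -0.0055, h₀ = 1.5763 rad.
Bracket: h₀ sin ϕ sin δ + cos ϕ cos δ sin h₀ = 1.5763×0.03141×0.17313 + 0.99951×0.98490×0.99998 = 0.008572 + 0.984398 = 0.992970.
Q̄ = (S_0/π) × [bracket] = (1361/π) × 0.992970 = 430.17 W/m².
Daily total = Q̄ × 24.00 h × 3600 s/h = 430.17 × 24.00 × 3600 / 10⁶ = 37.17 MJ/m².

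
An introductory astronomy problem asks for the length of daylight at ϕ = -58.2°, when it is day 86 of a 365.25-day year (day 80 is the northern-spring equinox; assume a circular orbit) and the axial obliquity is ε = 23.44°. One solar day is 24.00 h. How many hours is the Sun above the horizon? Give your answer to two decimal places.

11.49 h

Solar longitude: L_s = 360° × (86 − 80)/365.25 = 5.914°.
sin δ = sin 23.44° × sin 5.914° = 0.04098, so δ = +2.349°.
cos h₀ = −tan ϕ · tan δ = −tan(-58.2°) × tan(+2.349°) = 0.0662, so h₀ = 1.5046 rad = 86.21°.
Daylight = 2h₀/(2π) × 24.00 h = (1.5046/π) × 24.00 = 11.49 h.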